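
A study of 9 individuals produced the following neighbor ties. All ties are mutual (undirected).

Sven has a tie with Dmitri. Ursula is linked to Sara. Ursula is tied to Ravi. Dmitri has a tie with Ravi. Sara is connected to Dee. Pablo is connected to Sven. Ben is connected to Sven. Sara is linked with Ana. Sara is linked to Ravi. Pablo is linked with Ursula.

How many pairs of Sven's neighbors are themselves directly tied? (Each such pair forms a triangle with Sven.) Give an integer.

0

Sven's neighbors are Ben, Dmitri, and Pablo, but none of them are tied to each other, so no triangle contains Sven.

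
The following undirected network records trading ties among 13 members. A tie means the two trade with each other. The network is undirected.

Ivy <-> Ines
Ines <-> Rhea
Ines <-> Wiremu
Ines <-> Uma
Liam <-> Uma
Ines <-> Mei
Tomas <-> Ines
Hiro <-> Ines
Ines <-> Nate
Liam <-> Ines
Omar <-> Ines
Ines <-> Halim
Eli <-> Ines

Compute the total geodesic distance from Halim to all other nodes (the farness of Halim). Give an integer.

23

Distances from Halim: Eli:2, Hiro:2, Ines:1, Ivy:2, Liam:2, Mei:2, Nate:2, Omar:2, Rhea:2, Tomas:2, Uma:2, Wiremu:2.
Sum = 2 + 2 + 1 + 2 + 2 + 2 + 2 + 2 + 2 + 2 + 2 + 2 = 23.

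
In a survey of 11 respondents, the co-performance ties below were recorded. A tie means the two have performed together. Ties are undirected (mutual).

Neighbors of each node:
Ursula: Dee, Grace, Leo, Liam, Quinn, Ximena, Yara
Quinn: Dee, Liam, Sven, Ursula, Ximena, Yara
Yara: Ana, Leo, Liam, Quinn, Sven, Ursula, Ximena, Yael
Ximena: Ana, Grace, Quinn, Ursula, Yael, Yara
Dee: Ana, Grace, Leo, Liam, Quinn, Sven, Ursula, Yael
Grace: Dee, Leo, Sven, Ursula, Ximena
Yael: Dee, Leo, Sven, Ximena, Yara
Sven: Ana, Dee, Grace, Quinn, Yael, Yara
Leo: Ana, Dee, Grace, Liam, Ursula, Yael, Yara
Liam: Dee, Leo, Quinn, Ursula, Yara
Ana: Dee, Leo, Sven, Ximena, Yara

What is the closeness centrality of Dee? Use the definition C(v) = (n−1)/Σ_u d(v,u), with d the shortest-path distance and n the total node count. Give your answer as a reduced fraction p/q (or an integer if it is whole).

5/6

Distances from Dee: Ana:1, Grace:1, Leo:1, Liam:1, Quinn:1, Sven:1, Ursula:1, Ximena:2, Yael:1, Yara:2. Sum = 12.
n = 11, so closeness = 10/12 = 5/6.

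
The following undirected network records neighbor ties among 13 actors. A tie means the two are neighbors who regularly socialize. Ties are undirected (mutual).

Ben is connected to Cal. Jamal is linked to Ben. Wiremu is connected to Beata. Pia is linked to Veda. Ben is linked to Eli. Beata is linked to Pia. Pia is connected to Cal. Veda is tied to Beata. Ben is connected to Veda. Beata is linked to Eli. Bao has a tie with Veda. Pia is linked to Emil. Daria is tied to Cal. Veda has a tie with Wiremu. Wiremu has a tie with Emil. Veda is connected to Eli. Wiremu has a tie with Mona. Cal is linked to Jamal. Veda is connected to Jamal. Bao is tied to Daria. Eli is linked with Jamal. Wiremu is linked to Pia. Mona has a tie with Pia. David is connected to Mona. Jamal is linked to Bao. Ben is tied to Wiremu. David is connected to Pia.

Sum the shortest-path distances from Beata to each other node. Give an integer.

21

Distances from Beata: Bao:2, Ben:2, Cal:2, Daria:3, David:2, Eli:1, Emil:2, Jamal:2, Mona:2, Pia:1, Veda:1, Wiremu:1.
Sum = 2 + 2 + 2 + 3 + 2 + 1 + 2 + 2 + 2 + 1 + 1 + 1 = 21.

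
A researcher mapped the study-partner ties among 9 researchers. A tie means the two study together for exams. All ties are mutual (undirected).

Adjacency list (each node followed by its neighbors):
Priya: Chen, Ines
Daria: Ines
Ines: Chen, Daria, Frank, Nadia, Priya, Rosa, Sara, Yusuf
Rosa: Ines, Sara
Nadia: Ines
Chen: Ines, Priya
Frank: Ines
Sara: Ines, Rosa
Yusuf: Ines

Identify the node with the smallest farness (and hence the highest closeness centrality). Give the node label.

Farness (sum of distances to all others) for each node — Chen:14, Daria:15, Frank:15, Ines:8, Nadia:15, Priya:14, Rosa:14, Sara:14, Yusuf:15.
The smallest farness is 8, for Ines, so Ines has the highest closeness.

Ines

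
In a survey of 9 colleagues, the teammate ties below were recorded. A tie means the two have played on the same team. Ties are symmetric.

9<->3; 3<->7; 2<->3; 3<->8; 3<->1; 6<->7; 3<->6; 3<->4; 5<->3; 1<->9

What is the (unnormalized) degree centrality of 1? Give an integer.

1 is directly tied to 3 and 9. That is 2 neighbors, so the degree of 1 is 2.

2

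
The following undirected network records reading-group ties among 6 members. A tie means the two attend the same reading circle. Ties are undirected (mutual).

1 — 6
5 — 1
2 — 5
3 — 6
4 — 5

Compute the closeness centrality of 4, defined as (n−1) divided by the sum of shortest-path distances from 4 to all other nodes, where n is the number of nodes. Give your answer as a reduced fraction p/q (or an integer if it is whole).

Distances from 4: 1:2, 2:2, 3:4, 5:1, 6:3. Sum = 12.
n = 6, so closeness = 5/12.

5/12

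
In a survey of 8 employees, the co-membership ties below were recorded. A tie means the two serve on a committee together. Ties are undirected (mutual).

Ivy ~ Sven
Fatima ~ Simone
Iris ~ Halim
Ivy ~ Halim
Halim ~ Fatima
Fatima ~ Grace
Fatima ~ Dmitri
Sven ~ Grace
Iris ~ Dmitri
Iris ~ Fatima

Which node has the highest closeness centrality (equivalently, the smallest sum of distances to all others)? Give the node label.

Farness (sum of distances to all others) for each node — Dmitri:14, Fatima:9, Grace:12, Halim:11, Iris:12, Ivy:14, Simone:15, Sven:15.
The smallest farness is 9, for Fatima, so Fatima has the highest closeness.

Fatima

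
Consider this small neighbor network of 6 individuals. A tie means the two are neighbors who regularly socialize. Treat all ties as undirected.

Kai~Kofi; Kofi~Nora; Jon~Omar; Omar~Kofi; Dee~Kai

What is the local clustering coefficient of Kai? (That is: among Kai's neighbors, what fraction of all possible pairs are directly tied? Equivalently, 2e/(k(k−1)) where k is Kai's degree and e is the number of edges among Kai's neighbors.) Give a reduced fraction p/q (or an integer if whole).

Kai's neighbors: Dee and Kofi (k = 2).
Possible neighbor pairs: C(2,2) = 1. Edges among them: none → e = 0.
Clustering(Kai) = 0/1.

0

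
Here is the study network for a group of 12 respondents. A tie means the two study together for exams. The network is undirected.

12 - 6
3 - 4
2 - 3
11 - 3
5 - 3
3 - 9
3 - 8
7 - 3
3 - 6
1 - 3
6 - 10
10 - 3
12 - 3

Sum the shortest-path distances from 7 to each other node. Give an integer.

Distances from 7: 1:2, 2:2, 3:1, 4:2, 5:2, 6:2, 8:2, 9:2, 10:2, 11:2, 12:2.
Sum = 2 + 2 + 1 + 2 + 2 + 2 + 2 + 2 + 2 + 2 + 2 = 21.

21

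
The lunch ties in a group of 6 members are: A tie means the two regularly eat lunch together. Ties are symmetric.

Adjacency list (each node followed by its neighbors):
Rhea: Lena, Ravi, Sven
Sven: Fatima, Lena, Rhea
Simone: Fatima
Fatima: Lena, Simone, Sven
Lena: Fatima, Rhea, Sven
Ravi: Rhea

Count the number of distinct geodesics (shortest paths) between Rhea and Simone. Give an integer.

2

The shortest distance is 3. The length-3 paths are: Rhea–Lena–Fatima–Simone; Rhea–Sven–Fatima–Simone.
That gives 2 distinct shortest paths.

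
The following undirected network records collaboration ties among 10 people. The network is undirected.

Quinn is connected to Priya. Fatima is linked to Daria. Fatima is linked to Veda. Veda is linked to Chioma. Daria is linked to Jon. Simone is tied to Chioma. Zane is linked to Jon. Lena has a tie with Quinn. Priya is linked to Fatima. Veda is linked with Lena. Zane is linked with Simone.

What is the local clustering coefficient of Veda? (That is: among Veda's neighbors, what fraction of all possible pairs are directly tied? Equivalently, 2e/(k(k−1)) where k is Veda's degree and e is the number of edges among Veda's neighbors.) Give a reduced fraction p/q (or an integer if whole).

0

Veda's neighbors: Chioma, Fatima, and Lena (k = 3).
Possible neighbor pairs: C(3,2) = 3. Edges among them: none → e = 0.
Clustering(Veda) = 0/3 = 0.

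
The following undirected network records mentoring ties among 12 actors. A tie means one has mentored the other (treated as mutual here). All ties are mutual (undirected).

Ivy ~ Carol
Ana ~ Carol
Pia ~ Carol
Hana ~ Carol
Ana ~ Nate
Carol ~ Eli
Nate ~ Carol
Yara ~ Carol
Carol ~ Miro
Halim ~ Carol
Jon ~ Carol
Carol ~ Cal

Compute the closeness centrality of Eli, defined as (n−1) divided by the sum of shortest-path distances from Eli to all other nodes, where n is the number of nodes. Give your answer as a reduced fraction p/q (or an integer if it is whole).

Distances from Eli: Ana:2, Cal:2, Carol:1, Halim:2, Hana:2, Ivy:2, Jon:2, Miro:2, Nate:2, Pia:2, Yara:2. Sum = 21.
n = 12, so closeness = 11/21.

11/21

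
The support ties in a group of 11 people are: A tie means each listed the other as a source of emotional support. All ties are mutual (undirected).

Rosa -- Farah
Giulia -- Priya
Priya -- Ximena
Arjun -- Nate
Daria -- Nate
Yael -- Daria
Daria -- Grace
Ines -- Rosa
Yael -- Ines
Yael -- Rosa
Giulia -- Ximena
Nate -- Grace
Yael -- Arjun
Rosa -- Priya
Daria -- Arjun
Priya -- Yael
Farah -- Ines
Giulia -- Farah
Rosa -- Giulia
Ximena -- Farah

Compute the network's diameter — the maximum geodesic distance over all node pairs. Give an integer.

Eccentricity of each node (its greatest distance to any other): Arjun:3, Daria:3, Farah:4, Giulia:4, Grace:4, Ines:3, Nate:4, Priya:3, Rosa:3, Ximena:4, Yael:2.
The maximum eccentricity is 4, realized for instance by the pair Ximena–Grace via Ximena – Priya – Yael – Daria – Grace. So the diameter is 4.

4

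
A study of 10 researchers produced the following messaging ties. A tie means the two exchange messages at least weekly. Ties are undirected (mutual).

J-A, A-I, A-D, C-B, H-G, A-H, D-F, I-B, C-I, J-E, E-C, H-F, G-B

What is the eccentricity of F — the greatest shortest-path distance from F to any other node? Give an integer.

4

Distances from F: A:2, B:3, C:4, D:1, E:4, G:2, H:1, I:3, J:3.
The largest is 4 (to C and E), so the eccentricity of F is 4.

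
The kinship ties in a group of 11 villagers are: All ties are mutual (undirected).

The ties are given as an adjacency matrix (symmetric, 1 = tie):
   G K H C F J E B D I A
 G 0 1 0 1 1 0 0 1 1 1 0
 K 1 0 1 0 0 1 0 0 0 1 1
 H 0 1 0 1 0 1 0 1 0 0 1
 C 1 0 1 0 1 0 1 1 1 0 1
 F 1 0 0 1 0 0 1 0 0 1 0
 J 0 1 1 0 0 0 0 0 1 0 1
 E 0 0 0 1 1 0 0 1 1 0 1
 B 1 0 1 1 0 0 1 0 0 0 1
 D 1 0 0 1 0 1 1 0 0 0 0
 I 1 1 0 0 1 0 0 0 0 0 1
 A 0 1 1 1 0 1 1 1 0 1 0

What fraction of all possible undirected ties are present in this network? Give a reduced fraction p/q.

There are 28 edges and 11 nodes, so the maximum possible is C(11,2) = 55.
Density = 28/55.

28/55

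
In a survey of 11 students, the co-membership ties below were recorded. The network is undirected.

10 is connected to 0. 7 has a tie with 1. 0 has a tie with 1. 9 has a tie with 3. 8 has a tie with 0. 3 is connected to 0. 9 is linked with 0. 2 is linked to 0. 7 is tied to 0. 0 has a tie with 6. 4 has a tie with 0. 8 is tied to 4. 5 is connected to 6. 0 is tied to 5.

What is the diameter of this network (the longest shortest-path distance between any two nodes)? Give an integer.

2

Eccentricity of each node (its greatest distance to any other): 0:1, 1:2, 2:2, 3:2, 4:2, 5:2, 6:2, 7:2, 8:2, 9:2, 10:2.
The maximum eccentricity is 2, realized for instance by the pair 10–3 via 10 – 0 – 3. So the diameter is 2.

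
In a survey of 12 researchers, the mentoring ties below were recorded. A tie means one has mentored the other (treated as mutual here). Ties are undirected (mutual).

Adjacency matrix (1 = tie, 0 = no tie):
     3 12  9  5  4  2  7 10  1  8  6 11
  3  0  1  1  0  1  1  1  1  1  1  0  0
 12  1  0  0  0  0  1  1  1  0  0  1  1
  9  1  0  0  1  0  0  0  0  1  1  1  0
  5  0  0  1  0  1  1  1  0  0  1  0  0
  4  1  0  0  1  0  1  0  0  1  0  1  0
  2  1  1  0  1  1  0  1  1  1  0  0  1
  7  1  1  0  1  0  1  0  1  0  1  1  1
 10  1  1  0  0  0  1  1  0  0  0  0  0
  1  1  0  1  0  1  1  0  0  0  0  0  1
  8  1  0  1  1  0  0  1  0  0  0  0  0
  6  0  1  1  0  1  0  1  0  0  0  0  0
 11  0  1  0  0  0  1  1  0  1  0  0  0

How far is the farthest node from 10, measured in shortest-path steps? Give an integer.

Distances from 10: 1:2, 2:1, 3:1, 4:2, 5:2, 6:2, 7:1, 8:2, 9:2, 11:2, 12:1.
The largest is 2 (to 9, 4, 1, 8, 6, 11, and 5), so the eccentricity of 10 is 2.

2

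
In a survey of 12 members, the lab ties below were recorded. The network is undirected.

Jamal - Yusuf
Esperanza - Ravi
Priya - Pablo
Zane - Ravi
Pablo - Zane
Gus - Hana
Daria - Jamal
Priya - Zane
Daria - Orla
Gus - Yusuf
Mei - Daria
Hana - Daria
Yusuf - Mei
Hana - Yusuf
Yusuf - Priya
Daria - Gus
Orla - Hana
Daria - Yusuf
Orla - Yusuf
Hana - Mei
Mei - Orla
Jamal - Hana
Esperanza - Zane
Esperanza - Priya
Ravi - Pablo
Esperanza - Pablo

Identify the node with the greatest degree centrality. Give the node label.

Degrees — Daria:6, Esperanza:4, Gus:3, Hana:6, Jamal:3, Mei:4, Orla:4, Pablo:4, Priya:4, Ravi:3, Yusuf:7, Zane:4.
The maximum is 7, attained only by Yusuf.

Yusuf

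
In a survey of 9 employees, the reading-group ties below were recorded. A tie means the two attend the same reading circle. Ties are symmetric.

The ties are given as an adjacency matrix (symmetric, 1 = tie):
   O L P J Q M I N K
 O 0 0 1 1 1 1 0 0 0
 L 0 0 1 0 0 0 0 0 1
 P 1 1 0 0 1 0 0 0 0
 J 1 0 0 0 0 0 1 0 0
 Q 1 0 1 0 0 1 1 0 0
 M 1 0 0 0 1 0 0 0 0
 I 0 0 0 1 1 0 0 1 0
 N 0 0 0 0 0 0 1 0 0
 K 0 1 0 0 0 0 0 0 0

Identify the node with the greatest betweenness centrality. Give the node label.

P

Unnormalized betweenness of each node: I:15/2, J:1, K:0, L:7, M:0, N:0, O:6, P:12, Q:21/2.
P has the largest value, 12, making it the main broker — the node through which the most shortest paths run.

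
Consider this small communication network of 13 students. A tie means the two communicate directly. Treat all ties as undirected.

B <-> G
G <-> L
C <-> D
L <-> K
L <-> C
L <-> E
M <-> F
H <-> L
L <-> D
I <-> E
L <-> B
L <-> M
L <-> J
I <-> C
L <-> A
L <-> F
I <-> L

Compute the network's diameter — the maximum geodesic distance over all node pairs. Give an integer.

2

Eccentricity of each node (its greatest distance to any other): A:2, B:2, C:2, D:2, E:2, F:2, G:2, H:2, I:2, J:2, K:2, L:1, M:2.
The maximum eccentricity is 2, realized for instance by the pair M–A via M – L – A. So the diameter is 2.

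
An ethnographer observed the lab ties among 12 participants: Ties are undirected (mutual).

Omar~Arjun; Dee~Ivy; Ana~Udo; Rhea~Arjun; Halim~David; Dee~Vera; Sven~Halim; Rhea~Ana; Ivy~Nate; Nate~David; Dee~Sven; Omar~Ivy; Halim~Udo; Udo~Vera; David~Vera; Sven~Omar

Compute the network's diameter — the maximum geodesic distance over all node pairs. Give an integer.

Eccentricity of each node (its greatest distance to any other): Ana:4, Arjun:4, David:4, Dee:4, Halim:3, Ivy:4, Nate:4, Omar:3, Rhea:4, Sven:3, Udo:3, Vera:4.
The maximum eccentricity is 4, realized for instance by the pair Dee–Rhea via Dee – Vera – Udo – Ana – Rhea. So the diameter is 4.

4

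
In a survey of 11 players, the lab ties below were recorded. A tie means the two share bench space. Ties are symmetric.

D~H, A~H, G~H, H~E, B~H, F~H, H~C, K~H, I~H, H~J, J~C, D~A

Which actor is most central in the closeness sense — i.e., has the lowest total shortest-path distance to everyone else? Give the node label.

Farness (sum of distances to all others) for each node — A:18, B:19, C:18, D:18, E:19, F:19, G:19, H:10, I:19, J:18, K:19.
The smallest farness is 10, for H, so H has the highest closeness.

H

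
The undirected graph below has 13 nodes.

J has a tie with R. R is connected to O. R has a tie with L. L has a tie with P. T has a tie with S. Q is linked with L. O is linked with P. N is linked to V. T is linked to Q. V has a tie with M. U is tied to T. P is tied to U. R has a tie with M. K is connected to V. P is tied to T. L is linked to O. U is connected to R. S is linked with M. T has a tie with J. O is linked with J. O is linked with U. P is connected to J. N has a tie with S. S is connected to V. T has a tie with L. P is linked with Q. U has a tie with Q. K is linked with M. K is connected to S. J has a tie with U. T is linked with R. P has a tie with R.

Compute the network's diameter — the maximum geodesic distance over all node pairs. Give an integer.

Eccentricity of each node (its greatest distance to any other): J:3, K:3, L:3, M:3, N:4, O:4, P:3, Q:3, R:3, S:3, T:2, U:3, V:3.
The maximum eccentricity is 4, realized for instance by the pair O–N via O – U – T – S – N. So the diameter is 4.

4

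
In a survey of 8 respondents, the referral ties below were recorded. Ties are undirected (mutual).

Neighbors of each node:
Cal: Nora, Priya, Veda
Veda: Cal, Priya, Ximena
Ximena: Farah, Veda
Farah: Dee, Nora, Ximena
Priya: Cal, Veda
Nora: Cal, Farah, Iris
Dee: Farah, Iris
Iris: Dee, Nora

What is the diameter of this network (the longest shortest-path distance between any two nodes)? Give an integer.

4

Eccentricity of each node (its greatest distance to any other): Cal:3, Dee:4, Farah:3, Iris:3, Nora:2, Priya:4, Veda:3, Ximena:3.
The maximum eccentricity is 4, realized for instance by the pair Priya–Dee via Priya – Cal – Nora – Iris – Dee. So the diameter is 4.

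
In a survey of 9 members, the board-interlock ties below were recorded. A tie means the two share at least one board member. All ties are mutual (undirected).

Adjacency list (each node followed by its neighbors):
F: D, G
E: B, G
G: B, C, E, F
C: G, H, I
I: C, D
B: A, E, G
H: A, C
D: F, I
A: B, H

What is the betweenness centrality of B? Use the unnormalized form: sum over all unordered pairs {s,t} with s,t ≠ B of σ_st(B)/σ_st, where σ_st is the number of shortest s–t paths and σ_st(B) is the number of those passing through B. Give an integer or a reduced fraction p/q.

Pairs whose geodesics pass through B — G–A: 1; E–A: 1; E–H: 1/2; A–D: 1/2; A–F: 1.
All other pairs contribute 0.
Summing the contributions gives betweenness(B) = 4.

4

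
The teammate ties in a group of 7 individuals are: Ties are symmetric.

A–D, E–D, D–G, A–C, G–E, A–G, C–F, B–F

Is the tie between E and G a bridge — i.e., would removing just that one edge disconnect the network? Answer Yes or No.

Even without that edge, E still reaches G via E – D – G, so the network stays connected. Not a bridge.

No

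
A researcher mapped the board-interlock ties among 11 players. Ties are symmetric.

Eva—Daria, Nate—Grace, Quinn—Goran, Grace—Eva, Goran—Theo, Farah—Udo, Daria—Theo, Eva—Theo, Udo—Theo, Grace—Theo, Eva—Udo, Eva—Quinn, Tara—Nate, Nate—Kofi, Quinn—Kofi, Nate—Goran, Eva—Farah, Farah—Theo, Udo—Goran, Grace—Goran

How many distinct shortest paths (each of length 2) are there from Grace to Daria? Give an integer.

2

The shortest distance is 2. The length-2 paths are: Grace–Theo–Daria; Grace–Eva–Daria.
That gives 2 distinct shortest paths.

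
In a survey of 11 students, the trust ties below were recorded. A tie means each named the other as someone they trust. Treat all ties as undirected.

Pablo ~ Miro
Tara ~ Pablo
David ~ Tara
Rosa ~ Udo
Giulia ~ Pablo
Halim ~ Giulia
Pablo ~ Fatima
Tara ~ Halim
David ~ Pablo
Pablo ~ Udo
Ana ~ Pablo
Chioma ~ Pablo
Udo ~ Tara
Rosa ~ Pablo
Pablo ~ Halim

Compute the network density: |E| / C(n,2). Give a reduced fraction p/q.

There are 15 edges and 11 nodes, so the maximum possible is C(11,2) = 55.
Density = 15/55 = 3/11.

3/11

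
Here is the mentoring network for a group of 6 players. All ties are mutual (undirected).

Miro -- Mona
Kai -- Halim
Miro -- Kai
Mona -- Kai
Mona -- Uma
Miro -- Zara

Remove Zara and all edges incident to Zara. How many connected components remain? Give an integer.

Zara's neighbors (Miro) remain reachable from one another through other ties, so the rest of the network stays in one piece.

1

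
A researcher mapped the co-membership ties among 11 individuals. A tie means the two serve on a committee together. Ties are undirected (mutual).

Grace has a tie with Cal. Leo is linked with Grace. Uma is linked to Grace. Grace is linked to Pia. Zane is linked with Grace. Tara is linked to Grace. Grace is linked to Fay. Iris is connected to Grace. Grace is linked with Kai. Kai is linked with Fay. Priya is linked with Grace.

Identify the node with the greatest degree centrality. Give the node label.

Degrees — Cal:1, Fay:2, Grace:10, Iris:1, Kai:2, Leo:1, Pia:1, Priya:1, Tara:1, Uma:1, Zane:1.
The maximum is 10, attained only by Grace.

Grace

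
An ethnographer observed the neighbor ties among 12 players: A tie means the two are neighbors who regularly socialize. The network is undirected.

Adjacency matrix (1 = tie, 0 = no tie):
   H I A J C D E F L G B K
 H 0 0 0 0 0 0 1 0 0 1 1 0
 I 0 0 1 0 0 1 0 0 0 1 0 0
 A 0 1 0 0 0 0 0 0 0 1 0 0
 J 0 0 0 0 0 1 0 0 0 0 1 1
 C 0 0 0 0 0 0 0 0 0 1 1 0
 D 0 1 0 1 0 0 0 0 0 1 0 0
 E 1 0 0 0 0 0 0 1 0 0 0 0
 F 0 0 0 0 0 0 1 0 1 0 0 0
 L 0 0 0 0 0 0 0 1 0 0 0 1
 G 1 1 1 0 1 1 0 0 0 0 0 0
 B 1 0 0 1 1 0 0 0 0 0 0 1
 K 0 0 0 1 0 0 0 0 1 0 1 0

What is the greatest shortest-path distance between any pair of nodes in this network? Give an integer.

Eccentricity of each node (its greatest distance to any other): A:5, B:3, C:4, D:4, E:3, F:4, G:4, H:3, I:4, J:3, K:4, L:5.
The maximum eccentricity is 5, realized for instance by the pair A–L via A – G – H – B – K – L. So the diameter is 5.

5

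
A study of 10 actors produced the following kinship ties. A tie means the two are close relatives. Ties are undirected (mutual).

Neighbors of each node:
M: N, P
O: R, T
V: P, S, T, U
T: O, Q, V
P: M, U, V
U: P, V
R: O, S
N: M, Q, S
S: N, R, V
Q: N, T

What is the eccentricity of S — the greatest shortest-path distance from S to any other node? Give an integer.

Distances from S: M:2, N:1, O:2, P:2, Q:2, R:1, T:2, U:2, V:1.
The largest is 2 (to O, T, U, P, M, and Q), so the eccentricity of S is 2.

2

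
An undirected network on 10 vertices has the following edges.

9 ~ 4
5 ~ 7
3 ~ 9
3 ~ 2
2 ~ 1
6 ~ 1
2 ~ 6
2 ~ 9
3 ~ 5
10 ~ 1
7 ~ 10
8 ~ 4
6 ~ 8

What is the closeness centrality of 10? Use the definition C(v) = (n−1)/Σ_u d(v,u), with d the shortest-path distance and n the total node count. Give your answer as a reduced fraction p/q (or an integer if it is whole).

3/7

Distances from 10: 1:1, 2:2, 3:3, 4:4, 5:2, 6:2, 7:1, 8:3, 9:3. Sum = 21.
n = 10, so closeness = 9/21 = 3/7.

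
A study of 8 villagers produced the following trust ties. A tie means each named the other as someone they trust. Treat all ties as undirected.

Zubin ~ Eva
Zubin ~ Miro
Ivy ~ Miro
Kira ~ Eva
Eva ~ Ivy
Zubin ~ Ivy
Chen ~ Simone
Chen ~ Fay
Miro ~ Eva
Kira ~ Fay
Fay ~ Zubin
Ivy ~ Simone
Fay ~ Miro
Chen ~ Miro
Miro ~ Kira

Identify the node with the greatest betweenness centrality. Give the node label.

Unnormalized betweenness of each node: Chen:2, Eva:13/12, Fay:19/12, Ivy:3, Kira:1/3, Miro:14/3, Simone:1/2, Zubin:5/6.
Miro has the largest value, 14/3, making it the main broker — the node through which the most shortest paths run.

Miro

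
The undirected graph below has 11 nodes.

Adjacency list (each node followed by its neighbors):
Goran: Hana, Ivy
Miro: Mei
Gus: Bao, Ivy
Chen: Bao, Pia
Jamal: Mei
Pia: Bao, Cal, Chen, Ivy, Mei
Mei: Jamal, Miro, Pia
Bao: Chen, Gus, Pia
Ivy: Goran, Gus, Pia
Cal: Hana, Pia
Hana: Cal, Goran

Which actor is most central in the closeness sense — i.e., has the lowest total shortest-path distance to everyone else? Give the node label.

Pia

Farness (sum of distances to all others) for each node — Bao:21, Cal:21, Chen:22, Goran:25, Gus:25, Hana:26, Ivy:19, Jamal:29, Mei:20, Miro:29, Pia:15.
The smallest farness is 15, for Pia, so Pia has the highest closeness.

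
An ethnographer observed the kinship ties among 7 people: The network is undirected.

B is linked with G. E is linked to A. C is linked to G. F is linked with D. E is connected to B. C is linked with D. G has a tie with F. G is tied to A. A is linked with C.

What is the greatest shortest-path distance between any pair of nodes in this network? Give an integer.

Eccentricity of each node (its greatest distance to any other): A:2, B:3, C:2, D:3, E:3, F:3, G:2.
The maximum eccentricity is 3, realized for instance by the pair F–E via F – G – A – E. So the diameter is 3.

3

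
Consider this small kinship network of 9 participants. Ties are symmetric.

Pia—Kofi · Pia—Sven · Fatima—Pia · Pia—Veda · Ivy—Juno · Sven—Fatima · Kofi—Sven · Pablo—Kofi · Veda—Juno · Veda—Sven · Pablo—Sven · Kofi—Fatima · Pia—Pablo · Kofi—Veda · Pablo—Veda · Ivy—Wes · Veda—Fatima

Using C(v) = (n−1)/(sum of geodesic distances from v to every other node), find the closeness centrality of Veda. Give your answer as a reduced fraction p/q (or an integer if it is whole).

Distances from Veda: Fatima:1, Ivy:2, Juno:1, Kofi:1, Pablo:1, Pia:1, Sven:1, Wes:3. Sum = 11.
n = 9, so closeness = 8/11.

8/11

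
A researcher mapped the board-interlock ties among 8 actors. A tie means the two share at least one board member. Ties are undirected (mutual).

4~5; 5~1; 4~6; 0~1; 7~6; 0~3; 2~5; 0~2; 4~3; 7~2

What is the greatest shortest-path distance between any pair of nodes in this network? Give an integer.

Eccentricity of each node (its greatest distance to any other): 0:3, 1:3, 2:2, 3:3, 4:2, 5:2, 6:3, 7:3.
The maximum eccentricity is 3, realized for instance by the pair 1–6 via 1 – 5 – 4 – 6. So the diameter is 3.

3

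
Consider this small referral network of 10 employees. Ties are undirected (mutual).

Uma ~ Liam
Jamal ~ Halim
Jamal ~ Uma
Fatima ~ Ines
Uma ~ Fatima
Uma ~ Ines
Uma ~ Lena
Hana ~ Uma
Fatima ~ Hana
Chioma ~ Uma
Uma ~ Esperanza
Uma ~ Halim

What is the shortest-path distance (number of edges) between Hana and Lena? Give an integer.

2

One shortest route is Hana – Uma – Lena, which uses 2 edges, and Hana and Lena are not directly tied, so nothing shorter exists. So d(Hana,Lena) = 2.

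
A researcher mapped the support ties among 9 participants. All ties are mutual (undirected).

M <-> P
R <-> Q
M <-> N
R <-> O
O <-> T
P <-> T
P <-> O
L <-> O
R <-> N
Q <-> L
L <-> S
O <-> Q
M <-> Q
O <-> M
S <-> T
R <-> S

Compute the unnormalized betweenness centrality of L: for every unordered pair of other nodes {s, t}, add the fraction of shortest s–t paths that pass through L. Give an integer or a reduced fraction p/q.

Pairs whose geodesics pass through L — S–M: 2/7; S–O: 1/3; S–Q: 1/2.
All other pairs contribute 0.
Summing the contributions gives betweenness(L) = 47/42.

47/42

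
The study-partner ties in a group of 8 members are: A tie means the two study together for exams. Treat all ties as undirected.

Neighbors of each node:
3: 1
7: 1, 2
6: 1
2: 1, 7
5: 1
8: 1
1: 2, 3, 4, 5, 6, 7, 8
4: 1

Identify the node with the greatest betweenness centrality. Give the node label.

Unnormalized betweenness of each node: 1:20, 2:0, 3:0, 4:0, 5:0, 6:0, 7:0, 8:0.
1 has the largest value, 20, making it the main broker — the node through which the most shortest paths run.

1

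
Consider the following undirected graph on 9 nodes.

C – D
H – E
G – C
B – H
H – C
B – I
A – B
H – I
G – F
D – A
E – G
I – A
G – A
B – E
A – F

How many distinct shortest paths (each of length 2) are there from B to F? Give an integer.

1

The shortest distance is 2, and the only length-2 path is B–A–F. So there is exactly 1 shortest path.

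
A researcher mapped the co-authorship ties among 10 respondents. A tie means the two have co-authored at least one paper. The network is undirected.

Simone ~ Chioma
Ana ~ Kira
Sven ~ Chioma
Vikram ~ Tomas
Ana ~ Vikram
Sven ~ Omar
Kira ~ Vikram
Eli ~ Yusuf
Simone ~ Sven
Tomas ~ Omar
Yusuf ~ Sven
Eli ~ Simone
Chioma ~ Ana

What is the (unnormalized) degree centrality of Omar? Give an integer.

Omar is directly tied to Sven and Tomas. That is 2 neighbors, so the degree of Omar is 2.

2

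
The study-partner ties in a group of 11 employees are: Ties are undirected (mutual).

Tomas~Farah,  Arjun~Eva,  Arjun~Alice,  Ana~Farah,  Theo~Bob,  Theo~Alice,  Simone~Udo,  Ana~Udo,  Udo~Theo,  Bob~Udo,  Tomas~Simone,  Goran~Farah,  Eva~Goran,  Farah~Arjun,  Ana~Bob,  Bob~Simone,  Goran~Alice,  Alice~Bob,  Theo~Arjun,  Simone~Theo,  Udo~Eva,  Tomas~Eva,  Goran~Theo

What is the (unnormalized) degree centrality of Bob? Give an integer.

5

Bob is directly tied to Alice, Ana, Simone, Theo, and Udo. That is 5 neighbors, so the degree of Bob is 5.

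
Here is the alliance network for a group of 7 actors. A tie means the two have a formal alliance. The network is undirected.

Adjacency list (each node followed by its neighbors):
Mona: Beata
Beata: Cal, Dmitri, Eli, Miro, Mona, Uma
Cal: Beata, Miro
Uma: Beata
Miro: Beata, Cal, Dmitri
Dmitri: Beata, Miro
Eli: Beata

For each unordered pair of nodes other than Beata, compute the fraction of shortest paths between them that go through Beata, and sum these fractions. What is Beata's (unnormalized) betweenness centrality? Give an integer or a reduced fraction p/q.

Pairs whose geodesics pass through Beata — Mona–Uma: 1; Mona–Dmitri: 1; Mona–Eli: 1; Mona–Miro: 1; Mona–Cal: 1; Uma–Dmitri: 1; Uma–Eli: 1; Uma–Miro: 1; Uma–Cal: 1; Dmitri–Eli: 1; Dmitri–Cal: 1/2; Eli–Miro: 1; Eli–Cal: 1.
All other pairs contribute 0.
Summing the contributions gives betweenness(Beata) = 25/2.

25/2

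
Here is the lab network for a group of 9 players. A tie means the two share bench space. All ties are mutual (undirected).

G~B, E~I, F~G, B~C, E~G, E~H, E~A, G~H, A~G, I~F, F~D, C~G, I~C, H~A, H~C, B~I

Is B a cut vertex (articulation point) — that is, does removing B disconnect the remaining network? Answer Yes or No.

Even without B, every remaining node can still reach every other (the residual graph is connected), so B is not a cut vertex.

No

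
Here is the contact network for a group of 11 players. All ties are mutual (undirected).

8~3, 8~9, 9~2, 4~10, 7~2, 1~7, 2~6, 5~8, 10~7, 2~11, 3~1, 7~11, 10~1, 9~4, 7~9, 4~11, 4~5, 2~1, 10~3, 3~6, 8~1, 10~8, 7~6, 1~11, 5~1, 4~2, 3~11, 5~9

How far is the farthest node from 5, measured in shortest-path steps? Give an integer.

Distances from 5: 1:1, 2:2, 3:2, 4:1, 6:3, 7:2, 8:1, 9:1, 10:2, 11:2.
The largest is 3 (to 6), so the eccentricity of 5 is 3.

3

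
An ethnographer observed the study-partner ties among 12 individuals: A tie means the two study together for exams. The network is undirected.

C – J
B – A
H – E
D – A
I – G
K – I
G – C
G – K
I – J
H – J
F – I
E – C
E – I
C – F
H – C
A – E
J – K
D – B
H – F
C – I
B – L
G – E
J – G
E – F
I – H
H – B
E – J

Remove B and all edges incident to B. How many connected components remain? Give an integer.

2

Without B, the remaining ties split the others into: {A, C, D, E, F, G, H, I, J, K}; {L}.
That's 2 separate components.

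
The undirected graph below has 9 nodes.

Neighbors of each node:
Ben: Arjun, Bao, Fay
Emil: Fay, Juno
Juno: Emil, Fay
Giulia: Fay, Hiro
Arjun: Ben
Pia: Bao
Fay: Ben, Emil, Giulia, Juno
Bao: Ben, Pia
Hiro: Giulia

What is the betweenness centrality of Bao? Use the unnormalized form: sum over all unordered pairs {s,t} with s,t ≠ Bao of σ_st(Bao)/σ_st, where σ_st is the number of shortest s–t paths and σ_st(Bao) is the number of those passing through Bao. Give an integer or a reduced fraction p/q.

7

Pairs whose geodesics pass through Bao — Giulia–Pia: 1; Juno–Pia: 1; Hiro–Pia: 1; Ben–Pia: 1; Fay–Pia: 1; Pia–Emil: 1; Pia–Arjun: 1.
All other pairs contribute 0.
Summing the contributions gives betweenness(Bao) = 7.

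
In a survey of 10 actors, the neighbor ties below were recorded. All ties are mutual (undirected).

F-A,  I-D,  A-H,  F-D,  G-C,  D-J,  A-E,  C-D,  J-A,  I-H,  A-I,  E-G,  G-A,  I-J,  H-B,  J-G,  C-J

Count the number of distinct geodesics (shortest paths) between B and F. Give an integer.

The shortest distance is 3, and the only length-3 path is B–H–A–F. So there is exactly 1 shortest path.

1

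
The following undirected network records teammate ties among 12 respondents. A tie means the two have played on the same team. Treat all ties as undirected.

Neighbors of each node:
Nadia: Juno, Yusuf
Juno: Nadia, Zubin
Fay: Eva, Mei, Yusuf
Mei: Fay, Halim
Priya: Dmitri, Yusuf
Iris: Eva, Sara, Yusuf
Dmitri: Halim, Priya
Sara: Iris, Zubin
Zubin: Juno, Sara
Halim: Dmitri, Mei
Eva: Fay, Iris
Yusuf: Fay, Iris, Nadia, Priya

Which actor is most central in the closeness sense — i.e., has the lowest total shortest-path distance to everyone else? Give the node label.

Yusuf

Farness (sum of distances to all others) for each node — Dmitri:32, Eva:28, Fay:24, Halim:36, Iris:24, Juno:32, Mei:30, Nadia:26, Priya:26, Sara:30, Yusuf:20, Zubin:36.
The smallest farness is 20, for Yusuf, so Yusuf has the highest closeness.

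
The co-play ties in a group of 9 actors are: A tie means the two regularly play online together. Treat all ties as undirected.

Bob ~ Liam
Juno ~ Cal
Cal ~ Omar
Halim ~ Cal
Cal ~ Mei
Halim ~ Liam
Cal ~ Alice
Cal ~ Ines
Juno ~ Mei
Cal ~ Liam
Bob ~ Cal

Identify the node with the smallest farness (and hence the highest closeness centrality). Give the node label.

Farness (sum of distances to all others) for each node — Alice:15, Bob:14, Cal:8, Halim:14, Ines:15, Juno:14, Liam:13, Mei:14, Omar:15.
The smallest farness is 8, for Cal, so Cal has the highest closeness.

Cal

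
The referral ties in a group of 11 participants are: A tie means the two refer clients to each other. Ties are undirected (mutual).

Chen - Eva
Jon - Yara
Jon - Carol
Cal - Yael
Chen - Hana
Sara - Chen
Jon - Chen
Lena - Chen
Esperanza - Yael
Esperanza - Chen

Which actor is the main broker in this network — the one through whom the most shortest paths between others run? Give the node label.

Chen

Unnormalized betweenness of each node: Cal:0, Carol:0, Chen:39, Esperanza:16, Eva:0, Hana:0, Jon:17, Lena:0, Sara:0, Yael:9, Yara:0.
Chen has the largest value, 39, making it the main broker — the node through which the most shortest paths run.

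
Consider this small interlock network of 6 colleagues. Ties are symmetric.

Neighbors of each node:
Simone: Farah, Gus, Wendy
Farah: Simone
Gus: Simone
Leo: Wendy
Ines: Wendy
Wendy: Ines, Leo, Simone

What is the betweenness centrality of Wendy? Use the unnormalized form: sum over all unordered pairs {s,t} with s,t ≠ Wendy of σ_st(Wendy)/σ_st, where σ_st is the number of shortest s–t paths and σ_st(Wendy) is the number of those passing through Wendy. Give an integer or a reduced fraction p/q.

7

Pairs whose geodesics pass through Wendy — Gus–Leo: 1; Gus–Ines: 1; Leo–Farah: 1; Leo–Ines: 1; Leo–Simone: 1; Farah–Ines: 1; Ines–Simone: 1.
All other pairs contribute 0.
Summing the contributions gives betweenness(Wendy) = 7.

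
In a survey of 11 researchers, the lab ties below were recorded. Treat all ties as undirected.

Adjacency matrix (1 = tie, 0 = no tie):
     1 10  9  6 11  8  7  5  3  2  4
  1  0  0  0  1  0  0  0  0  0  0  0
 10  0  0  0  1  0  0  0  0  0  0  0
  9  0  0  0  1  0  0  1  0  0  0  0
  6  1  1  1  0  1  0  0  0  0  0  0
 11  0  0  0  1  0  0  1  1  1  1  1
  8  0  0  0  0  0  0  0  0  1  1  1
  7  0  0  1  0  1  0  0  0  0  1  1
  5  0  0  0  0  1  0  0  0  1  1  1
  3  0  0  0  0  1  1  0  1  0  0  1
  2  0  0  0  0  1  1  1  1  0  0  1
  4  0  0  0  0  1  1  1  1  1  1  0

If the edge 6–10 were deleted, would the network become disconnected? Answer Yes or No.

Without the 6–10 edge there is no alternate route between 6 and 10, so the network disconnects. It is a bridge.

Yes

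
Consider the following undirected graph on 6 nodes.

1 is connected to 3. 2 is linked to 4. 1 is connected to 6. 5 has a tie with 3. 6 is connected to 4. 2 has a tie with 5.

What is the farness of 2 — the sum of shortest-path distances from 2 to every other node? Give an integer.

Distances from 2: 1:3, 3:2, 4:1, 5:1, 6:2.
Sum = 3 + 2 + 1 + 1 + 2 = 9.

9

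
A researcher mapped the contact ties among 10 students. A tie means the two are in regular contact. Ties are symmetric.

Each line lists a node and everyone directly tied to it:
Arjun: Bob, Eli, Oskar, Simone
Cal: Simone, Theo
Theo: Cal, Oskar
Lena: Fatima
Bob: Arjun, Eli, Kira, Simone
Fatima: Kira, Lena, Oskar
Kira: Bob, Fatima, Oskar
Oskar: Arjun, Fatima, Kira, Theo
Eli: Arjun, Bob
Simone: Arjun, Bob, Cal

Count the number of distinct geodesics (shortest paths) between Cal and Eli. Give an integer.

The shortest distance is 3. The length-3 paths are: Cal–Simone–Arjun–Eli; Cal–Simone–Bob–Eli.
That gives 2 distinct shortest paths.

2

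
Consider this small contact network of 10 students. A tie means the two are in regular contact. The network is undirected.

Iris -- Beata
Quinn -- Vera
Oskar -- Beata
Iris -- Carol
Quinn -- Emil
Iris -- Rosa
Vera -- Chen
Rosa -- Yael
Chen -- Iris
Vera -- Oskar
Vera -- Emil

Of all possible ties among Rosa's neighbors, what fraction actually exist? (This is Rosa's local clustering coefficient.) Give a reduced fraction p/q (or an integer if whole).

0

Rosa's neighbors: Iris and Yael (k = 2).
Possible neighbor pairs: C(2,2) = 1. Edges among them: none → e = 0.
Clustering(Rosa) = 0/1.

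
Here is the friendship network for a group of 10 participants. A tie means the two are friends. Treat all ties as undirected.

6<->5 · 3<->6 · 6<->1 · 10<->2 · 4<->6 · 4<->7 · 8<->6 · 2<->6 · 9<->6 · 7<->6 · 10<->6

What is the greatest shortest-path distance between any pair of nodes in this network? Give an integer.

Eccentricity of each node (its greatest distance to any other): 1:2, 2:2, 3:2, 4:2, 5:2, 6:1, 7:2, 8:2, 9:2, 10:2.
The maximum eccentricity is 2, realized for instance by the pair 8–10 via 8 – 6 – 10. So the diameter is 2.

2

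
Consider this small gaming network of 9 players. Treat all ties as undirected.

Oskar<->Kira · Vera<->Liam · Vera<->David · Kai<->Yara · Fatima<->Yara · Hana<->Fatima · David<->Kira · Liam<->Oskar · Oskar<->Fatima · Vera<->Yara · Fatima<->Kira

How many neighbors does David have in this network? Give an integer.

2

David is directly tied to Kira and Vera. That is 2 neighbors, so the degree of David is 2.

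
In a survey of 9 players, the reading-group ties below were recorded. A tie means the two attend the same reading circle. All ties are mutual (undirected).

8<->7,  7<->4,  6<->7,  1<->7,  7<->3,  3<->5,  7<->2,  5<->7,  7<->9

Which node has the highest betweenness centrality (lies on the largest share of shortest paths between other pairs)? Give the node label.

7

Unnormalized betweenness of each node: 1:0, 2:0, 3:0, 4:0, 5:0, 6:0, 7:27, 8:0, 9:0.
7 has the largest value, 27, making it the main broker — the node through which the most shortest paths run.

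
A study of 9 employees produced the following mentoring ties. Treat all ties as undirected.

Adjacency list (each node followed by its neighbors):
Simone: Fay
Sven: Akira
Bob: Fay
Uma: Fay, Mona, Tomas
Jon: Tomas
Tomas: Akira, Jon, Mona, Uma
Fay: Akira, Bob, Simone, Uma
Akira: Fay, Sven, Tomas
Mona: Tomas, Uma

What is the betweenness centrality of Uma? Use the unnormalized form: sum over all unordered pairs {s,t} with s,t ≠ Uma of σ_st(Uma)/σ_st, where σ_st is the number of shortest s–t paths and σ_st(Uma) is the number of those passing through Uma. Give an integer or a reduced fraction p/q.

6

Pairs whose geodesics pass through Uma — Tomas–Bob: 1/2; Tomas–Fay: 1/2; Tomas–Simone: 1/2; Bob–Jon: 1/2; Bob–Mona: 1; Jon–Fay: 1/2; Jon–Simone: 1/2; Fay–Mona: 1; Mona–Simone: 1.
All other pairs contribute 0.
Summing the contributions gives betweenness(Uma) = 6.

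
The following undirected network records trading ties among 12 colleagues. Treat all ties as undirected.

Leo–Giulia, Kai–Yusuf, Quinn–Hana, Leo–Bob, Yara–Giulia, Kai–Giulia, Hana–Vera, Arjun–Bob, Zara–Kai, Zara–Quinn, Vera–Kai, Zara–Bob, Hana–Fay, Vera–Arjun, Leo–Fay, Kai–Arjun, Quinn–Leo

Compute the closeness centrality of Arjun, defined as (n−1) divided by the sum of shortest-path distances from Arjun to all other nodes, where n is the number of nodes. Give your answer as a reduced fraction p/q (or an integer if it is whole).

Distances from Arjun: Bob:1, Fay:3, Giulia:2, Hana:2, Kai:1, Leo:2, Quinn:3, Vera:1, Yara:3, Yusuf:2, Zara:2. Sum = 22.
n = 12, so closeness = 11/22 = 1/2.

1/2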